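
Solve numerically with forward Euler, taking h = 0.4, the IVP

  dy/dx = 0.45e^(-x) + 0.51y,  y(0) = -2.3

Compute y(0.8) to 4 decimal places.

-2.9967

Euler: y_{n+1} = y_n + h·f(x_n, y_n).
x=0.000000, y=-2.300000: f=-0.723000 → y ← -2.300000 + 0.4·(-0.723000) = -2.589200
x=0.400000, y=-2.589200: f=-1.018848 → y ← -2.589200 + 0.4·(-1.018848) = -2.996739
y(0.8) ≈ -2.9967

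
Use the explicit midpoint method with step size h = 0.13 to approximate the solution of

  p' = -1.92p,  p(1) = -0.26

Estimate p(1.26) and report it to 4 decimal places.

Midpoint: k1 = f(x_n, p_n); k2 = f(x_n + h/2, p_n + (h/2)·k1); p_{n+1} = p_n + h·k2.
x=1.000000, p=-0.260000:
  k1 = f(1.000000, -0.260000) = 0.499200
  k2 = f(1.065000, -0.227552) = 0.436900
  p ← -0.260000 + 0.13·0.436900 = -0.203203
x=1.130000, p=-0.203203:
  k1 = f(1.130000, -0.203203) = 0.390150
  k2 = f(1.195000, -0.177843) = 0.341459
  p ← -0.203203 + 0.13·0.341459 = -0.158813
p(1.26) ≈ -0.1588

-0.1588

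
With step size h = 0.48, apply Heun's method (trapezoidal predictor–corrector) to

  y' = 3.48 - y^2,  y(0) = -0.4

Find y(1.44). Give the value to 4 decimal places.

Heun: k1 = f(t_n, y_n); k2 = f(t_n + h, y_n + h·k1); y_{n+1} = y_n + (h/2)·(k1 + k2).
t=0.000000, y=-0.400000:
  k1 = f(0.000000, -0.400000) = 3.320000
  k2 = f(0.480000, 1.193600) = 2.055319
  y ← -0.400000 + (0.48/2)·(3.320000 + 2.055319) = 0.890077
t=0.480000, y=0.890077:
  k1 = f(0.480000, 0.890077) = 2.687764
  k2 = f(0.960000, 2.180203) = -1.273286
  y ← 0.890077 + (0.48/2)·(2.687764 + (-1.273286)) = 1.229551
t=0.960000, y=1.229551:
  k1 = f(0.960000, 1.229551) = 1.968204
  k2 = f(1.440000, 2.174289) = -1.247533
  y ← 1.229551 + (0.48/2)·(1.968204 + (-1.247533)) = 1.402512
y(1.44) ≈ 1.4025

1.4025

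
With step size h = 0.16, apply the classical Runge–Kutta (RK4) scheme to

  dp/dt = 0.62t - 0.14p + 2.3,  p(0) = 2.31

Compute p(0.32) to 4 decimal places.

RK4: k1 = f(t_n, p_n); k2 = f(t_n + h/2, p_n + (h/2)·k1); k3 = f(t_n + h/2, p_n + (h/2)·k2); k4 = f(t_n + h, p_n + h·k3); p_{n+1} = p_n + (h/6)·(k1 + 2k2 + 2k3 + k4).
t=0.000000, p=2.310000:
  k1 = f(0.000000, 2.310000) = 1.976600
  k2 = f(0.080000, 2.468128) = 2.004062
  k3 = f(0.080000, 2.470325) = 2.003755
  k4 = f(0.160000, 2.630601) = 2.030916
  p ← 2.310000 + (0.16/6)·(k1 + 2k2 + 2k3 + k4) = 2.630617
t=0.160000, p=2.630617:
  k1 = f(0.160000, 2.630617) = 2.030914
  k2 = f(0.240000, 2.793090) = 2.057767
  k3 = f(0.240000, 2.795239) = 2.057467
  k4 = f(0.320000, 2.959812) = 2.084026
  p ← 2.630617 + (0.16/6)·(k1 + 2k2 + 2k3 + k4) = 2.959828
p(0.32) ≈ 2.9598

2.9598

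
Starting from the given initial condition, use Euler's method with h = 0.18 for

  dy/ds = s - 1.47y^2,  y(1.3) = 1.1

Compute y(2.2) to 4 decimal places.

Euler: y_{n+1} = y_n + h·f(s_n, y_n).
s=1.300000, y=1.100000: f=-0.478700 → y ← 1.100000 + 0.18·(-0.478700) = 1.013834
s=1.480000, y=1.013834: f=-0.030953 → y ← 1.013834 + 0.18·(-0.030953) = 1.008262
s=1.660000, y=1.008262: f=0.165608 → y ← 1.008262 + 0.18·0.165608 = 1.038072
s=1.840000, y=1.038072: f=0.255938 → y ← 1.038072 + 0.18·0.255938 = 1.084141
s=2.020000, y=1.084141: f=0.292219 → y ← 1.084141 + 0.18·0.292219 = 1.136740
y(2.2) ≈ 1.1367

1.1367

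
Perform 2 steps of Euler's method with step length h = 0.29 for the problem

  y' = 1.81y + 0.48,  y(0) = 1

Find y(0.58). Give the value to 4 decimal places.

Euler: y_{n+1} = y_n + h·f(x_n, y_n).
x=0.000000, y=1.000000: f=2.290000 → y ← 1.000000 + 0.29·2.290000 = 1.664100
x=0.290000, y=1.664100: f=3.492021 → y ← 1.664100 + 0.29·3.492021 = 2.676786
y(0.58) ≈ 2.6768

2.6768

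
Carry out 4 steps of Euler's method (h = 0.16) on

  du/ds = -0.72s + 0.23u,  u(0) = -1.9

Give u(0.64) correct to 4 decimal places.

-2.3088

Euler: u_{n+1} = u_n + h·f(s_n, u_n).
s=0.000000, u=-1.900000: f=-0.437000 → u ← -1.900000 + 0.16·(-0.437000) = -1.969920
s=0.160000, u=-1.969920: f=-0.568282 → u ← -1.969920 + 0.16·(-0.568282) = -2.060845
s=0.320000, u=-2.060845: f=-0.704394 → u ← -2.060845 + 0.16·(-0.704394) = -2.173548
s=0.480000, u=-2.173548: f=-0.845516 → u ← -2.173548 + 0.16·(-0.845516) = -2.308831
u(0.64) ≈ -2.3088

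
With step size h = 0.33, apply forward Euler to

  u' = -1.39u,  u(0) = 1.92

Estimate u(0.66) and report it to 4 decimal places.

0.5626

Euler: u_{n+1} = u_n + h·f(t_n, u_n).
t=0.000000, u=1.920000: f=-2.668800 → u ← 1.920000 + 0.33·(-2.668800) = 1.039296
t=0.330000, u=1.039296: f=-1.444621 → u ← 1.039296 + 0.33·(-1.444621) = 0.562571
u(0.66) ≈ 0.5626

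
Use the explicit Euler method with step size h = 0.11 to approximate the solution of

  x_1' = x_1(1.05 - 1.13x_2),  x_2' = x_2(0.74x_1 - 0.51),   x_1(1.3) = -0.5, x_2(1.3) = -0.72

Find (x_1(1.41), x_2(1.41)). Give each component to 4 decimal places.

-0.6025, -0.6503

Euler on (x_1,x_2): x_1_{n+1} = x_1_n + h·x_1', x_2_{n+1} = x_2_n + h·x_2'.
1.300000: (-0.500000, -0.720000); f=(-0.931800, 0.633600) → (-0.602498, -0.650304)
(x_1(1.41), x_2(1.41)) ≈ (-0.6025, -0.6503)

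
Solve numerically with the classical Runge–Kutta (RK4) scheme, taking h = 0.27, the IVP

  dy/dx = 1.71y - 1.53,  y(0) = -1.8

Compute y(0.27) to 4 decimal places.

RK4: k1 = f(x_n, y_n); k2 = f(x_n + h/2, y_n + (h/2)·k1); k3 = f(x_n + h/2, y_n + (h/2)·k2); k4 = f(x_n + h, y_n + h·k3); y_{n+1} = y_n + (h/6)·(k1 + 2k2 + 2k3 + k4).
x=0.000000, y=-1.800000:
  k1 = f(0.000000, -1.800000) = -4.608000
  k2 = f(0.135000, -2.422080) = -5.671757
  k3 = f(0.135000, -2.565687) = -5.917325
  k4 = f(0.270000, -3.397678) = -7.340029
  y ← -1.800000 + (0.27/6)·(k1 + 2k2 + 2k3 + k4) = -3.380679
y(0.27) ≈ -3.3807

-3.3807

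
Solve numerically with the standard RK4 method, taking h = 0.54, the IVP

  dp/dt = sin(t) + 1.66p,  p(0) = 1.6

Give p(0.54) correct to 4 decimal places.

4.1072

RK4: k1 = f(t_n, p_n); k2 = f(t_n + h/2, p_n + (h/2)·k1); k3 = f(t_n + h/2, p_n + (h/2)·k2); k4 = f(t_n + h, p_n + h·k3); p_{n+1} = p_n + (h/6)·(k1 + 2k2 + 2k3 + k4).
t=0.000000, p=1.600000:
  k1 = f(0.000000, 1.600000) = 2.656000
  k2 = f(0.270000, 2.317120) = 4.113151
  k3 = f(0.270000, 2.710551) = 4.766246
  k4 = f(0.540000, 4.173773) = 7.442599
  p ← 1.600000 + (0.54/6)·(k1 + 2k2 + 2k3 + k4) = 4.107165
p(0.54) ≈ 4.1072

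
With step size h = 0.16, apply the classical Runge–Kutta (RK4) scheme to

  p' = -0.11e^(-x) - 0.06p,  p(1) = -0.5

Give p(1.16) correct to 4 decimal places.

RK4: k1 = f(x_n, p_n); k2 = f(x_n + h/2, p_n + (h/2)·k1); k3 = f(x_n + h/2, p_n + (h/2)·k2); k4 = f(x_n + h, p_n + h·k3); p_{n+1} = p_n + (h/6)·(k1 + 2k2 + 2k3 + k4).
x=1.000000, p=-0.500000:
  k1 = f(1.000000, -0.500000) = -0.010467
  k2 = f(1.080000, -0.500837) = -0.007305
  k3 = f(1.080000, -0.500584) = -0.007320
  k4 = f(1.160000, -0.501171) = -0.004413
  p ← -0.500000 + (0.16/6)·(k1 + 2k2 + 2k3 + k4) = -0.501177
p(1.16) ≈ -0.5012

-0.5012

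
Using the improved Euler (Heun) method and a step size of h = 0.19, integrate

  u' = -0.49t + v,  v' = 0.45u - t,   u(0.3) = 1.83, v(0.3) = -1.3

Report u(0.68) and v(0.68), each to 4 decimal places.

1.2712, -1.2204

Heun on (u,v): k1 = f(t_n, state_n); k2 = f(t_n + h, state_n + h·k1); state_{n+1} = state_n + (h/2)·(k1 + k2).
0.300000: (1.830000, -1.300000)
  k1 = (-1.447000, 0.523500)
  predictor → (1.555070, -1.200535)
  k2 = (-1.440635, 0.209782)
  → (1.555675, -1.230338)
0.490000: (1.555675, -1.230338)
  k1 = (-1.470438, 0.210054)
  predictor → (1.276291, -1.190428)
  k2 = (-1.523628, -0.105669)
  → (1.271238, -1.220422)
(u(0.68), v(0.68)) ≈ (1.2712, -1.2204)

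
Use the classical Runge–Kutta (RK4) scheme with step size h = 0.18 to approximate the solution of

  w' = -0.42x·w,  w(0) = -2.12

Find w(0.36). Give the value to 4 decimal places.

RK4: k1 = f(x_n, w_n); k2 = f(x_n + h/2, w_n + (h/2)·k1); k3 = f(x_n + h/2, w_n + (h/2)·k2); k4 = f(x_n + h, w_n + h·k3); w_{n+1} = w_n + (h/6)·(k1 + 2k2 + 2k3 + k4).
x=0.000000, w=-2.120000:
  k1 = f(0.000000, -2.120000) = 0.000000
  k2 = f(0.090000, -2.120000) = 0.080136
  k3 = f(0.090000, -2.112788) = 0.079863
  k4 = f(0.180000, -2.105625) = 0.159185
  w ← -2.120000 + (0.18/6)·(k1 + 2k2 + 2k3 + k4) = -2.105624
x=0.180000, w=-2.105624:
  k1 = f(0.180000, -2.105624) = 0.159185
  k2 = f(0.270000, -2.091298) = 0.237153
  k3 = f(0.270000, -2.084281) = 0.236357
  k4 = f(0.360000, -2.063080) = 0.311938
  w ← -2.105624 + (0.18/6)·(k1 + 2k2 + 2k3 + k4) = -2.063080
w(0.36) ≈ -2.0631

-2.0631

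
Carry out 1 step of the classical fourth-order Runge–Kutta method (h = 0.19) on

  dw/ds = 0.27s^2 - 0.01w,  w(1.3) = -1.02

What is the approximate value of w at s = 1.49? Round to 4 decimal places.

-0.9182

RK4: k1 = f(s_n, w_n); k2 = f(s_n + h/2, w_n + (h/2)·k1); k3 = f(s_n + h/2, w_n + (h/2)·k2); k4 = f(s_n + h, w_n + h·k3); w_{n+1} = w_n + (h/6)·(k1 + 2k2 + 2k3 + k4).
s=1.300000, w=-1.020000:
  k1 = f(1.300000, -1.020000) = 0.466500
  k2 = f(1.395000, -0.975683) = 0.535184
  k3 = f(1.395000, -0.969158) = 0.535118
  k4 = f(1.490000, -0.918328) = 0.608610
  w ← -1.020000 + (0.19/6)·(k1 + 2k2 + 2k3 + k4) = -0.918169
w(1.49) ≈ -0.9182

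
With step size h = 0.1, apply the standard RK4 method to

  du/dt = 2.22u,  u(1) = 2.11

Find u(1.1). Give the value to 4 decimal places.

2.6345

RK4: k1 = f(t_n, u_n); k2 = f(t_n + h/2, u_n + (h/2)·k1); k3 = f(t_n + h/2, u_n + (h/2)·k2); k4 = f(t_n + h, u_n + h·k3); u_{n+1} = u_n + (h/6)·(k1 + 2k2 + 2k3 + k4).
t=1.000000, u=2.110000:
  k1 = f(1.000000, 2.110000) = 4.684200
  k2 = f(1.050000, 2.344210) = 5.204146
  k3 = f(1.050000, 2.370207) = 5.261860
  k4 = f(1.100000, 2.636186) = 5.852333
  u ← 2.110000 + (0.1/6)·(k1 + 2k2 + 2k3 + k4) = 2.634476
u(1.1) ≈ 2.6345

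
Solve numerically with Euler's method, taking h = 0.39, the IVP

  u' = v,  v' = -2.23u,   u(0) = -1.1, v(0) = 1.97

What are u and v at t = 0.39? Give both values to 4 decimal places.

Euler on (u,v): u_{n+1} = u_n + h·u', v_{n+1} = v_n + h·v'.
0.000000: (-1.100000, 1.970000); f=(1.970000, 2.453000) → (-0.331700, 2.926670)
(u(0.39), v(0.39)) ≈ (-0.3317, 2.9267)

-0.3317, 2.9267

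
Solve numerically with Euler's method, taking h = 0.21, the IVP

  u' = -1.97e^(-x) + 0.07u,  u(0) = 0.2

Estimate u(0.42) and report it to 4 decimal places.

-0.5492

Euler: u_{n+1} = u_n + h·f(x_n, u_n).
x=0.000000, u=0.200000: f=-1.956000 → u ← 0.200000 + 0.21·(-1.956000) = -0.210760
x=0.210000, u=-0.210760: f=-1.611604 → u ← -0.210760 + 0.21·(-1.611604) = -0.549197
u(0.42) ≈ -0.5492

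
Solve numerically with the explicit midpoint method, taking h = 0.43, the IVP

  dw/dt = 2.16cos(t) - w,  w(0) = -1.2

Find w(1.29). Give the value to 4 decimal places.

0.6447

Midpoint: k1 = f(t_n, w_n); k2 = f(t_n + h/2, w_n + (h/2)·k1); w_{n+1} = w_n + h·k2.
t=0.000000, w=-1.200000:
  k1 = f(0.000000, -1.200000) = 3.360000
  k2 = f(0.215000, -0.477600) = 2.587869
  w ← -1.200000 + 0.43·2.587869 = -0.087216
t=0.430000, w=-0.087216:
  k1 = f(0.430000, -0.087216) = 2.050582
  k2 = f(0.645000, 0.353659) = 1.372397
  w ← -0.087216 + 0.43·1.372397 = 0.502914
t=0.860000, w=0.502914:
  k1 = f(0.860000, 0.502914) = 0.906351
  k2 = f(1.075000, 0.697780) = 0.329802
  w ← 0.502914 + 0.43·0.329802 = 0.644729
w(1.29) ≈ 0.6447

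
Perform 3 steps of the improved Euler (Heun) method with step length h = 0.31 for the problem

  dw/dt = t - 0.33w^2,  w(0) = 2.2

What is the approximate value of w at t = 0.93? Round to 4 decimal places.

1.6549

Heun: k1 = f(t_n, w_n); k2 = f(t_n + h, w_n + h·k1); w_{n+1} = w_n + (h/2)·(k1 + k2).
t=0.000000, w=2.200000:
  k1 = f(0.000000, 2.200000) = -1.597200
  k2 = f(0.310000, 1.704868) = -0.649170
  w ← 2.200000 + (0.31/2)·(-1.597200 + (-0.649170)) = 1.851813
t=0.310000, w=1.851813:
  k1 = f(0.310000, 1.851813) = -0.821639
  k2 = f(0.620000, 1.597104) = -0.221745
  w ← 1.851813 + (0.31/2)·(-0.821639 + (-0.221745)) = 1.690088
t=0.620000, w=1.690088:
  k1 = f(0.620000, 1.690088) = -0.322611
  k2 = f(0.930000, 1.590079) = 0.095645
  w ← 1.690088 + (0.31/2)·(-0.322611 + 0.095645) = 1.654908
w(0.93) ≈ 1.6549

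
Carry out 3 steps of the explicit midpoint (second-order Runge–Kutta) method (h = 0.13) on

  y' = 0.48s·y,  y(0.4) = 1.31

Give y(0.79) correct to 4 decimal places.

Midpoint: k1 = f(s_n, y_n); k2 = f(s_n + h/2, y_n + (h/2)·k1); y_{n+1} = y_n + h·k2.
s=0.400000, y=1.310000:
  k1 = f(0.400000, 1.310000) = 0.251520
  k2 = f(0.465000, 1.326349) = 0.296041
  y ← 1.310000 + 0.13·0.296041 = 1.348485
s=0.530000, y=1.348485:
  k1 = f(0.530000, 1.348485) = 0.343055
  k2 = f(0.595000, 1.370784) = 0.391496
  y ← 1.348485 + 0.13·0.391496 = 1.399380
s=0.660000, y=1.399380:
  k1 = f(0.660000, 1.399380) = 0.443324
  k2 = f(0.725000, 1.428196) = 0.497012
  y ← 1.399380 + 0.13·0.497012 = 1.463991
y(0.79) ≈ 1.4640

1.4640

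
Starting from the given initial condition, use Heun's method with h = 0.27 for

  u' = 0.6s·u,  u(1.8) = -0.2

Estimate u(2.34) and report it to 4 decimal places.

-0.3871

Heun: k1 = f(s_n, u_n); k2 = f(s_n + h, u_n + h·k1); u_{n+1} = u_n + (h/2)·(k1 + k2).
s=1.800000, u=-0.200000:
  k1 = f(1.800000, -0.200000) = -0.216000
  k2 = f(2.070000, -0.258320) = -0.320833
  u ← -0.200000 + (0.27/2)·(-0.216000 + (-0.320833)) = -0.272473
s=2.070000, u=-0.272473:
  k1 = f(2.070000, -0.272473) = -0.338411
  k2 = f(2.340000, -0.363843) = -0.510836
  u ← -0.272473 + (0.27/2)·(-0.338411 + (-0.510836)) = -0.387121
u(2.34) ≈ -0.3871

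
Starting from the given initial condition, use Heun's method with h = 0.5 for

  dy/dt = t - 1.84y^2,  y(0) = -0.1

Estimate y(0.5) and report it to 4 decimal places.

Heun: k1 = f(t_n, y_n); k2 = f(t_n + h, y_n + h·k1); y_{n+1} = y_n + (h/2)·(k1 + k2).
t=0.000000, y=-0.100000:
  k1 = f(0.000000, -0.100000) = -0.018400
  k2 = f(0.500000, -0.109200) = 0.478059
  y ← -0.100000 + (0.5/2)·(-0.018400 + 0.478059) = 0.014915
y(0.5) ≈ 0.0149

0.0149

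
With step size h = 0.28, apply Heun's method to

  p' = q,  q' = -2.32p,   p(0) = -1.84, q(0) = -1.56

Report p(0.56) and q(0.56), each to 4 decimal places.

Heun on (p,q): k1 = f(t_n, state_n); k2 = f(t_n + h, state_n + h·k1); state_{n+1} = state_n + (h/2)·(k1 + k2).
0.000000: (-1.840000, -1.560000)
  k1 = (-1.560000, 4.268800)
  predictor → (-2.276800, -0.364736)
  k2 = (-0.364736, 5.282176)
  → (-2.109463, -0.222863)
0.280000: (-2.109463, -0.222863)
  k1 = (-0.222863, 4.893954)
  predictor → (-2.171865, 1.147444)
  k2 = (1.147444, 5.038726)
  → (-1.980022, 1.167712)
(p(0.56), q(0.56)) ≈ (-1.9800, 1.1677)

-1.9800, 1.1677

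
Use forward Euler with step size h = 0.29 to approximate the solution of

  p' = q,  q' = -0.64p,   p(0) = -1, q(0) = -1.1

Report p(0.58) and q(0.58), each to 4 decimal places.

Euler on (p,q): p_{n+1} = p_n + h·p', q_{n+1} = q_n + h·q'.
0.000000: (-1.000000, -1.100000); f=(-1.100000, 0.640000) → (-1.319000, -0.914400)
0.290000: (-1.319000, -0.914400); f=(-0.914400, 0.844160) → (-1.584176, -0.669594)
(p(0.58), q(0.58)) ≈ (-1.5842, -0.6696)

-1.5842, -0.6696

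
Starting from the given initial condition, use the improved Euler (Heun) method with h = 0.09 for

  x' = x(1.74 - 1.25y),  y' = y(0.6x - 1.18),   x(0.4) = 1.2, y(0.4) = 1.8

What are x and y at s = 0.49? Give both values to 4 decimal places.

Heun on (x,y): k1 = f(s_n, state_n); k2 = f(s_n + h, state_n + h·k1); state_{n+1} = state_n + (h/2)·(k1 + k2).
0.400000: (1.200000, 1.800000)
  k1 = (-0.612000, -0.828000)
  predictor → (1.144920, 1.725480)
  k2 = (-0.477260, -0.850744)
  → (1.150983, 1.724456)
(x(0.49), y(0.49)) ≈ (1.1510, 1.7245)

1.1510, 1.7245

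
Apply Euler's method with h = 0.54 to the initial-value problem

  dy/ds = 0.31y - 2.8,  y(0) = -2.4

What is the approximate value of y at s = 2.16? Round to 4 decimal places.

-12.2007

Euler: y_{n+1} = y_n + h·f(s_n, y_n).
s=0.000000, y=-2.400000: f=-3.544000 → y ← -2.400000 + 0.54·(-3.544000) = -4.313760
s=0.540000, y=-4.313760: f=-4.137266 → y ← -4.313760 + 0.54·(-4.137266) = -6.547883
s=1.080000, y=-6.547883: f=-4.829844 → y ← -6.547883 + 0.54·(-4.829844) = -9.155999
s=1.620000, y=-9.155999: f=-5.638360 → y ← -9.155999 + 0.54·(-5.638360) = -12.200713
y(2.16) ≈ -12.2007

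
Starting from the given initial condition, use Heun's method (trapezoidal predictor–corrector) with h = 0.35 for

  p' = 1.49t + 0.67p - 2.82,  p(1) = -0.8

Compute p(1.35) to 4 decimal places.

Heun: k1 = f(t_n, p_n); k2 = f(t_n + h, p_n + h·k1); p_{n+1} = p_n + (h/2)·(k1 + k2).
t=1.000000, p=-0.800000:
  k1 = f(1.000000, -0.800000) = -1.866000
  k2 = f(1.350000, -1.453100) = -1.782077
  p ← -0.800000 + (0.35/2)·(-1.866000 + (-1.782077)) = -1.438413
p(1.35) ≈ -1.4384

-1.4384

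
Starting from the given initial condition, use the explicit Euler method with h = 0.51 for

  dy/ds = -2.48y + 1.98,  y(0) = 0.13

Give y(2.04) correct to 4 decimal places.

Euler: y_{n+1} = y_n + h·f(s_n, y_n).
s=0.000000, y=0.130000: f=1.657600 → y ← 0.130000 + 0.51·1.657600 = 0.975376
s=0.510000, y=0.975376: f=-0.438932 → y ← 0.975376 + 0.51·(-0.438932) = 0.751520
s=1.020000, y=0.751520: f=0.116229 → y ← 0.751520 + 0.51·0.116229 = 0.810797
s=1.530000, y=0.810797: f=-0.030778 → y ← 0.810797 + 0.51·(-0.030778) = 0.795101
y(2.04) ≈ 0.7951

0.7951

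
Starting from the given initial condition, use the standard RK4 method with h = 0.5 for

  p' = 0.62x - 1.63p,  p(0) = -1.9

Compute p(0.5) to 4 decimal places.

-0.7853

RK4: k1 = f(x_n, p_n); k2 = f(x_n + h/2, p_n + (h/2)·k1); k3 = f(x_n + h/2, p_n + (h/2)·k2); k4 = f(x_n + h, p_n + h·k3); p_{n+1} = p_n + (h/6)·(k1 + 2k2 + 2k3 + k4).
x=0.000000, p=-1.900000:
  k1 = f(0.000000, -1.900000) = 3.097000
  k2 = f(0.250000, -1.125750) = 1.989972
  k3 = f(0.250000, -1.402507) = 2.441086
  k4 = f(0.500000, -0.679457) = 1.417515
  p ← -1.900000 + (0.5/6)·(k1 + 2k2 + 2k3 + k4) = -0.785281
p(0.5) ≈ -0.7853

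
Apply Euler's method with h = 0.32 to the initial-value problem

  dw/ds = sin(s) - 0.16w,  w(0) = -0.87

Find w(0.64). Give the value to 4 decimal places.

-0.6825

Euler: w_{n+1} = w_n + h·f(s_n, w_n).
s=0.000000, w=-0.870000: f=0.139200 → w ← -0.870000 + 0.32·0.139200 = -0.825456
s=0.320000, w=-0.825456: f=0.446640 → w ← -0.825456 + 0.32·0.446640 = -0.682531
w(0.64) ≈ -0.6825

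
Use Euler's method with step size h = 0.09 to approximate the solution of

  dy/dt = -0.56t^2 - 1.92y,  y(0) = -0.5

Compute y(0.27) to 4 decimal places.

-0.2850

Euler: y_{n+1} = y_n + h·f(t_n, y_n).
t=0.000000, y=-0.500000: f=0.960000 → y ← -0.500000 + 0.09·0.960000 = -0.413600
t=0.090000, y=-0.413600: f=0.789576 → y ← -0.413600 + 0.09·0.789576 = -0.342538
t=0.180000, y=-0.342538: f=0.639529 → y ← -0.342538 + 0.09·0.639529 = -0.284981
y(0.27) ≈ -0.2850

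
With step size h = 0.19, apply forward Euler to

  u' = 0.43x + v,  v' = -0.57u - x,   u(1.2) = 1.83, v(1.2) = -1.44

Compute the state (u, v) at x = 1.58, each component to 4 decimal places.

Euler on (u,v): u_{n+1} = u_n + h·u', v_{n+1} = v_n + h·v'.
1.200000: (1.830000, -1.440000); f=(-0.924000, -2.243100) → (1.654440, -1.866189)
1.390000: (1.654440, -1.866189); f=(-1.268489, -2.333031) → (1.413427, -2.309465)
(u(1.58), v(1.58)) ≈ (1.4134, -2.3095)

1.4134, -2.3095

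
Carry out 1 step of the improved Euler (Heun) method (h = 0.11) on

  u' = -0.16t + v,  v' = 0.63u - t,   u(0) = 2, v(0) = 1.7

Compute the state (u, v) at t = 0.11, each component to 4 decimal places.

2.1937, 1.8390

Heun on (u,v): k1 = f(t_n, state_n); k2 = f(t_n + h, state_n + h·k1); state_{n+1} = state_n + (h/2)·(k1 + k2).
0.000000: (2.000000, 1.700000)
  k1 = (1.700000, 1.260000)
  predictor → (2.187000, 1.838600)
  k2 = (1.821000, 1.267810)
  → (2.193655, 1.839030)
(u(0.11), v(0.11)) ≈ (2.1937, 1.8390)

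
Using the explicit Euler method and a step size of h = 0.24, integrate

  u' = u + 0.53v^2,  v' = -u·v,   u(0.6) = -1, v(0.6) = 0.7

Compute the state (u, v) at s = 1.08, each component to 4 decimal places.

Euler on (u,v): u_{n+1} = u_n + h·u', v_{n+1} = v_n + h·v'.
0.600000: (-1.000000, 0.700000); f=(-0.740300, 0.700000) → (-1.177672, 0.868000)
0.840000: (-1.177672, 0.868000); f=(-0.778357, 1.022219) → (-1.364478, 1.113333)
(u(1.08), v(1.08)) ≈ (-1.3645, 1.1133)

-1.3645, 1.1133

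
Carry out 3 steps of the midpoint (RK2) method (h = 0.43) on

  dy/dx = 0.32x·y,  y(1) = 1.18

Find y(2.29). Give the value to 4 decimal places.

Midpoint: k1 = f(x_n, y_n); k2 = f(x_n + h/2, y_n + (h/2)·k1); y_{n+1} = y_n + h·k2.
x=1.000000, y=1.180000:
  k1 = f(1.000000, 1.180000) = 0.377600
  k2 = f(1.215000, 1.261184) = 0.490348
  y ← 1.180000 + 0.43·0.490348 = 1.390850
x=1.430000, y=1.390850:
  k1 = f(1.430000, 1.390850) = 0.636453
  k2 = f(1.645000, 1.527687) = 0.804175
  y ← 1.390850 + 0.43·0.804175 = 1.736645
x=1.860000, y=1.736645:
  k1 = f(1.860000, 1.736645) = 1.033651
  k2 = f(2.075000, 1.958880) = 1.300696
  y ← 1.736645 + 0.43·1.300696 = 2.295944
y(2.29) ≈ 2.2959

2.2959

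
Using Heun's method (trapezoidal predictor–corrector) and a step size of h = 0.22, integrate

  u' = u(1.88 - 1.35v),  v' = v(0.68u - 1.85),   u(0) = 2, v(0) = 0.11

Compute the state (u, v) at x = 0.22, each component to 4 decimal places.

Heun on (u,v): k1 = f(x_n, state_n); k2 = f(x_n + h, state_n + h·k1); state_{n+1} = state_n + (h/2)·(k1 + k2).
0.000000: (2.000000, 0.110000)
  k1 = (3.463000, -0.053900)
  predictor → (2.761860, 0.098142)
  k2 = (4.826373, 0.002754)
  → (2.911831, 0.104374)
(u(0.22), v(0.22)) ≈ (2.9118, 0.1044)

2.9118, 0.1044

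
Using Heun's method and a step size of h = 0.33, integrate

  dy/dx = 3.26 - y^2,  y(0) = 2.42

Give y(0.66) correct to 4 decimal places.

1.9736

Heun: k1 = f(x_n, y_n); k2 = f(x_n + h, y_n + h·k1); y_{n+1} = y_n + (h/2)·(k1 + k2).
x=0.000000, y=2.420000:
  k1 = f(0.000000, 2.420000) = -2.596400
  k2 = f(0.330000, 1.563188) = 0.816443
  y ← 2.420000 + (0.33/2)·(-2.596400 + 0.816443) = 2.126307
x=0.330000, y=2.126307:
  k1 = f(0.330000, 2.126307) = -1.261182
  k2 = f(0.660000, 1.710117) = 0.335500
  y ← 2.126307 + (0.33/2)·(-1.261182 + 0.335500) = 1.973570
y(0.66) ≈ 1.9736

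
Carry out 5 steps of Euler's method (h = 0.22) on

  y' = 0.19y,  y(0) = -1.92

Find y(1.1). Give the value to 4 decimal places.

-2.3563

Euler: y_{n+1} = y_n + h·f(x_n, y_n).
x=0.000000, y=-1.920000: f=-0.364800 → y ← -1.920000 + 0.22·(-0.364800) = -2.000256
x=0.220000, y=-2.000256: f=-0.380049 → y ← -2.000256 + 0.22·(-0.380049) = -2.083867
x=0.440000, y=-2.083867: f=-0.395935 → y ← -2.083867 + 0.22·(-0.395935) = -2.170972
x=0.660000, y=-2.170972: f=-0.412485 → y ← -2.170972 + 0.22·(-0.412485) = -2.261719
x=0.880000, y=-2.261719: f=-0.429727 → y ← -2.261719 + 0.22·(-0.429727) = -2.356259
y(1.1) ≈ -2.3563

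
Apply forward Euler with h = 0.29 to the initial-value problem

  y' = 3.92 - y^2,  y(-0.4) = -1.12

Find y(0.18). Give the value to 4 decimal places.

Euler: y_{n+1} = y_n + h·f(x_n, y_n).
x=-0.400000, y=-1.120000: f=2.665600 → y ← -1.120000 + 0.29·2.665600 = -0.346976
x=-0.110000, y=-0.346976: f=3.799608 → y ← -0.346976 + 0.29·3.799608 = 0.754910
y(0.18) ≈ 0.7549

0.7549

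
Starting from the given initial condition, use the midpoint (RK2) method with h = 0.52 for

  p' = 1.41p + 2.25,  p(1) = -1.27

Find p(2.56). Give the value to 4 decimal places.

1.0180

Midpoint: k1 = f(s_n, p_n); k2 = f(s_n + h/2, p_n + (h/2)·k1); p_{n+1} = p_n + h·k2.
s=1.000000, p=-1.270000:
  k1 = f(1.000000, -1.270000) = 0.459300
  k2 = f(1.260000, -1.150582) = 0.627679
  p ← -1.270000 + 0.52·0.627679 = -0.943607
s=1.520000, p=-0.943607:
  k1 = f(1.520000, -0.943607) = 0.919515
  k2 = f(1.780000, -0.704533) = 1.256609
  p ← -0.943607 + 0.52·1.256609 = -0.290170
s=2.040000, p=-0.290170:
  k1 = f(2.040000, -0.290170) = 1.840860
  k2 = f(2.300000, 0.188453) = 2.515719
  p ← -0.290170 + 0.52·2.515719 = 1.018004
p(2.56) ≈ 1.0180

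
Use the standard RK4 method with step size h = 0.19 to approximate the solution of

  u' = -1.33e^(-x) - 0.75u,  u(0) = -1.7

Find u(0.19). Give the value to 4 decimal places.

RK4: k1 = f(x_n, u_n); k2 = f(x_n + h/2, u_n + (h/2)·k1); k3 = f(x_n + h/2, u_n + (h/2)·k2); k4 = f(x_n + h, u_n + h·k3); u_{n+1} = u_n + (h/6)·(k1 + 2k2 + 2k3 + k4).
x=0.000000, u=-1.700000:
  k1 = f(0.000000, -1.700000) = -0.055000
  k2 = f(0.095000, -1.705225) = 0.069453
  k3 = f(0.095000, -1.693402) = 0.060585
  k4 = f(0.190000, -1.688489) = 0.166511
  u ← -1.700000 + (0.19/6)·(k1 + 2k2 + 2k3 + k4) = -1.688233
u(0.19) ≈ -1.6882

-1.6882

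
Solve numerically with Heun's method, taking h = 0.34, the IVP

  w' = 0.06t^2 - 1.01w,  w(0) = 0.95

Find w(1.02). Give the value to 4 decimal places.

0.3663

Heun: k1 = f(t_n, w_n); k2 = f(t_n + h, w_n + h·k1); w_{n+1} = w_n + (h/2)·(k1 + k2).
t=0.000000, w=0.950000:
  k1 = f(0.000000, 0.950000) = -0.959500
  k2 = f(0.340000, 0.623770) = -0.623072
  w ← 0.950000 + (0.34/2)·(-0.959500 + (-0.623072)) = 0.680963
t=0.340000, w=0.680963:
  k1 = f(0.340000, 0.680963) = -0.680836
  k2 = f(0.680000, 0.449478) = -0.426229
  w ← 0.680963 + (0.34/2)·(-0.680836 + (-0.426229)) = 0.492762
t=0.680000, w=0.492762:
  k1 = f(0.680000, 0.492762) = -0.469945
  k2 = f(1.020000, 0.332980) = -0.273886
  w ← 0.492762 + (0.34/2)·(-0.469945 + (-0.273886)) = 0.366310
w(1.02) ≈ 0.3663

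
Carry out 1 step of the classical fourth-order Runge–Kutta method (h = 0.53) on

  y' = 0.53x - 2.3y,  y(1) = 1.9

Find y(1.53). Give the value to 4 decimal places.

0.8082

RK4: k1 = f(x_n, y_n); k2 = f(x_n + h/2, y_n + (h/2)·k1); k3 = f(x_n + h/2, y_n + (h/2)·k2); k4 = f(x_n + h, y_n + h·k3); y_{n+1} = y_n + (h/6)·(k1 + 2k2 + 2k3 + k4).
x=1.000000, y=1.900000:
  k1 = f(1.000000, 1.900000) = -3.840000
  k2 = f(1.265000, 0.882400) = -1.359070
  k3 = f(1.265000, 1.539846) = -2.871197
  k4 = f(1.530000, 0.378266) = -0.059111
  y ← 1.900000 + (0.53/6)·(k1 + 2k2 + 2k3 + k4) = 0.808231
y(1.53) ≈ 0.8082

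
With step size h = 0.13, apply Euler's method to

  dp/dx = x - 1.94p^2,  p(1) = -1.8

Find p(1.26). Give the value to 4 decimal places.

Euler: p_{n+1} = p_n + h·f(x_n, p_n).
x=1.000000, p=-1.800000: f=-5.285600 → p ← -1.800000 + 0.13·(-5.285600) = -2.487128
x=1.130000, p=-2.487128: f=-10.870463 → p ← -2.487128 + 0.13·(-10.870463) = -3.900288
p(1.26) ≈ -3.9003

-3.9003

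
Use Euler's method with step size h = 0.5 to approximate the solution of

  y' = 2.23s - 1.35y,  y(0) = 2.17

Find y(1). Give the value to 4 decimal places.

Euler: y_{n+1} = y_n + h·f(s_n, y_n).
s=0.000000, y=2.170000: f=-2.929500 → y ← 2.170000 + 0.5·(-2.929500) = 0.705250
s=0.500000, y=0.705250: f=0.162913 → y ← 0.705250 + 0.5·0.162913 = 0.786706
y(1) ≈ 0.7867

0.7867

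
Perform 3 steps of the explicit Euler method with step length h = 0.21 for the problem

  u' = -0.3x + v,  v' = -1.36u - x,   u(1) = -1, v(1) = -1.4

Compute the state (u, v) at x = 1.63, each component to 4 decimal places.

-2.0509, -1.0004

Euler on (u,v): u_{n+1} = u_n + h·u', v_{n+1} = v_n + h·v'.
1.000000: (-1.000000, -1.400000); f=(-1.700000, 0.360000) → (-1.357000, -1.324400)
1.210000: (-1.357000, -1.324400); f=(-1.687400, 0.635520) → (-1.711354, -1.190941)
1.420000: (-1.711354, -1.190941); f=(-1.616941, 0.907441) → (-2.050912, -1.000378)
(u(1.63), v(1.63)) ≈ (-2.0509, -1.0004)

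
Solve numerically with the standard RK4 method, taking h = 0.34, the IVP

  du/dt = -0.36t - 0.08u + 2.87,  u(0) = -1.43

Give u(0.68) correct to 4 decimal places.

0.4634

RK4: k1 = f(t_n, u_n); k2 = f(t_n + h/2, u_n + (h/2)·k1); k3 = f(t_n + h/2, u_n + (h/2)·k2); k4 = f(t_n + h, u_n + h·k3); u_{n+1} = u_n + (h/6)·(k1 + 2k2 + 2k3 + k4).
t=0.000000, u=-1.430000:
  k1 = f(0.000000, -1.430000) = 2.984400
  k2 = f(0.170000, -0.922652) = 2.882612
  k3 = f(0.170000, -0.939956) = 2.883996
  k4 = f(0.340000, -0.449441) = 2.783555
  u ← -1.430000 + (0.34/6)·(k1 + 2k2 + 2k3 + k4) = -0.449600
t=0.340000, u=-0.449600:
  k1 = f(0.340000, -0.449600) = 2.783568
  k2 = f(0.510000, 0.023606) = 2.684511
  k3 = f(0.510000, 0.006767) = 2.685859
  k4 = f(0.680000, 0.463592) = 2.588113
  u ← -0.449600 + (0.34/6)·(k1 + 2k2 + 2k3 + k4) = 0.463437
u(0.68) ≈ 0.4634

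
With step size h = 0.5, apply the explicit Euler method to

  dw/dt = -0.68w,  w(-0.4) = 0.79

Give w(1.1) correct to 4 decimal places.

0.2271

Euler: w_{n+1} = w_n + h·f(t_n, w_n).
t=-0.400000, w=0.790000: f=-0.537200 → w ← 0.790000 + 0.5·(-0.537200) = 0.521400
t=0.100000, w=0.521400: f=-0.354552 → w ← 0.521400 + 0.5·(-0.354552) = 0.344124
t=0.600000, w=0.344124: f=-0.234004 → w ← 0.344124 + 0.5·(-0.234004) = 0.227122
w(1.1) ≈ 0.2271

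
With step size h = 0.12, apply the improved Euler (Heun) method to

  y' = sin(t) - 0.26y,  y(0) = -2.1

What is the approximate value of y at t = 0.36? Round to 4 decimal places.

Heun: k1 = f(t_n, y_n); k2 = f(t_n + h, y_n + h·k1); y_{n+1} = y_n + (h/2)·(k1 + k2).
t=0.000000, y=-2.100000:
  k1 = f(0.000000, -2.100000) = 0.546000
  k2 = f(0.120000, -2.034480) = 0.648677
  y ← -2.100000 + (0.12/2)·(0.546000 + 0.648677) = -2.028319
t=0.120000, y=-2.028319:
  k1 = f(0.120000, -2.028319) = 0.647075
  k2 = f(0.240000, -1.950670) = 0.744877
  y ← -2.028319 + (0.12/2)·(0.647075 + 0.744877) = -1.944802
t=0.240000, y=-1.944802:
  k1 = f(0.240000, -1.944802) = 0.743351
  k2 = f(0.360000, -1.855600) = 0.834730
  y ← -1.944802 + (0.12/2)·(0.743351 + 0.834730) = -1.850117
y(0.36) ≈ -1.8501

-1.8501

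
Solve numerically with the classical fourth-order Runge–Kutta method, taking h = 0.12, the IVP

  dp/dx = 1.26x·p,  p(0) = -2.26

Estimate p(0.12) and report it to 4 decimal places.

RK4: k1 = f(x_n, p_n); k2 = f(x_n + h/2, p_n + (h/2)·k1); k3 = f(x_n + h/2, p_n + (h/2)·k2); k4 = f(x_n + h, p_n + h·k3); p_{n+1} = p_n + (h/6)·(k1 + 2k2 + 2k3 + k4).
x=0.000000, p=-2.260000:
  k1 = f(0.000000, -2.260000) = 0.000000
  k2 = f(0.060000, -2.260000) = -0.170856
  k3 = f(0.060000, -2.270251) = -0.171631
  k4 = f(0.120000, -2.280596) = -0.344826
  p ← -2.260000 + (0.12/6)·(k1 + 2k2 + 2k3 + k4) = -2.280596
p(0.12) ≈ -2.2806

-2.2806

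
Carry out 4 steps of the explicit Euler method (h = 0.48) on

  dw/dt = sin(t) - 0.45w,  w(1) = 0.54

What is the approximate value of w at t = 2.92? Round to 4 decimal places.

1.3505

Euler: w_{n+1} = w_n + h·f(t_n, w_n).
t=1.000000, w=0.540000: f=0.598471 → w ← 0.540000 + 0.48·0.598471 = 0.827266
t=1.480000, w=0.827266: f=0.623611 → w ← 0.827266 + 0.48·0.623611 = 1.126599
t=1.960000, w=1.126599: f=0.418242 → w ← 1.126599 + 0.48·0.418242 = 1.327355
t=2.440000, w=1.327355: f=0.048125 → w ← 1.327355 + 0.48·0.048125 = 1.350455
w(2.92) ≈ 1.3505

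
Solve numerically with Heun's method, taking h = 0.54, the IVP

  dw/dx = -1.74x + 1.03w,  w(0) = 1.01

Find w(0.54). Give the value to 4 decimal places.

Heun: k1 = f(x_n, w_n); k2 = f(x_n + h, w_n + h·k1); w_{n+1} = w_n + (h/2)·(k1 + k2).
x=0.000000, w=1.010000:
  k1 = f(0.000000, 1.010000) = 1.040300
  k2 = f(0.540000, 1.571762) = 0.679315
  w ← 1.010000 + (0.54/2)·(1.040300 + 0.679315) = 1.474296
w(0.54) ≈ 1.4743

1.4743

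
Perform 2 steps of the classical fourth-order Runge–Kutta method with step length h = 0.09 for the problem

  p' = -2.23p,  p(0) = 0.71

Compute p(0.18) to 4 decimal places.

0.4753

RK4: k1 = f(t_n, p_n); k2 = f(t_n + h/2, p_n + (h/2)·k1); k3 = f(t_n + h/2, p_n + (h/2)·k2); k4 = f(t_n + h, p_n + h·k3); p_{n+1} = p_n + (h/6)·(k1 + 2k2 + 2k3 + k4).
t=0.000000, p=0.710000:
  k1 = f(0.000000, 0.710000) = -1.583300
  k2 = f(0.045000, 0.638751) = -1.424416
  k3 = f(0.045000, 0.645901) = -1.440360
  k4 = f(0.090000, 0.580368) = -1.294220
  p ← 0.710000 + (0.09/6)·(k1 + 2k2 + 2k3 + k4) = 0.580894
t=0.090000, p=0.580894:
  k1 = f(0.090000, 0.580894) = -1.295393
  k2 = f(0.135000, 0.522601) = -1.165401
  k3 = f(0.135000, 0.528451) = -1.178446
  k4 = f(0.180000, 0.474834) = -1.058879
  p ← 0.580894 + (0.09/6)·(k1 + 2k2 + 2k3 + k4) = 0.475264
p(0.18) ≈ 0.4753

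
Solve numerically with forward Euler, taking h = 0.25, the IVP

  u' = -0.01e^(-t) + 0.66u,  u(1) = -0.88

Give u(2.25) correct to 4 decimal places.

Euler: u_{n+1} = u_n + h·f(t_n, u_n).
t=1.000000, u=-0.880000: f=-0.584479 → u ← -0.880000 + 0.25·(-0.584479) = -1.026120
t=1.250000, u=-1.026120: f=-0.680104 → u ← -1.026120 + 0.25·(-0.680104) = -1.196146
t=1.500000, u=-1.196146: f=-0.791687 → u ← -1.196146 + 0.25·(-0.791687) = -1.394068
t=1.750000, u=-1.394068: f=-0.921822 → u ← -1.394068 + 0.25·(-0.921822) = -1.624523
t=2.000000, u=-1.624523: f=-1.073539 → u ← -1.624523 + 0.25·(-1.073539) = -1.892908
u(2.25) ≈ -1.8929

-1.8929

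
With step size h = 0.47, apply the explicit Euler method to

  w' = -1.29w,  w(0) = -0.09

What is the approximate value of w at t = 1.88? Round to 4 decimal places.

Euler: w_{n+1} = w_n + h·f(t_n, w_n).
t=0.000000, w=-0.090000: f=0.116100 → w ← -0.090000 + 0.47·0.116100 = -0.035433
t=0.470000, w=-0.035433: f=0.045709 → w ← -0.035433 + 0.47·0.045709 = -0.013950
t=0.940000, w=-0.013950: f=0.017995 → w ← -0.013950 + 0.47·0.017995 = -0.005492
t=1.410000, w=-0.005492: f=0.007085 → w ← -0.005492 + 0.47·0.007085 = -0.002162
w(1.88) ≈ -0.0022

-0.0022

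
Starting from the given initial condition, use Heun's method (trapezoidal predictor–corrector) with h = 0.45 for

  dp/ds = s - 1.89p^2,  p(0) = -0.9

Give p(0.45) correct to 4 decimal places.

Heun: k1 = f(s_n, p_n); k2 = f(s_n + h, p_n + h·k1); p_{n+1} = p_n + (h/2)·(k1 + k2).
s=0.000000, p=-0.900000:
  k1 = f(0.000000, -0.900000) = -1.530900
  k2 = f(0.450000, -1.588905) = -4.321530
  p ← -0.900000 + (0.45/2)·(-1.530900 + (-4.321530)) = -2.216797
p(0.45) ≈ -2.2168

-2.2168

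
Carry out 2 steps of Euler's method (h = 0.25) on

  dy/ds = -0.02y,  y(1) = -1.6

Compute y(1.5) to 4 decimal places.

Euler: y_{n+1} = y_n + h·f(s_n, y_n).
s=1.000000, y=-1.600000: f=0.032000 → y ← -1.600000 + 0.25·0.032000 = -1.592000
s=1.250000, y=-1.592000: f=0.031840 → y ← -1.592000 + 0.25·0.031840 = -1.584040
y(1.5) ≈ -1.5840

-1.5840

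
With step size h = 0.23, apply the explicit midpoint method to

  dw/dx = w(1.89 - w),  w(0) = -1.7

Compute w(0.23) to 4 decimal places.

Midpoint: k1 = f(x_n, w_n); k2 = f(x_n + h/2, w_n + (h/2)·k1); w_{n+1} = w_n + h·k2.
x=0.000000, w=-1.700000:
  k1 = f(0.000000, -1.700000) = -6.103000
  k2 = f(0.115000, -2.401845) = -10.308346
  w ← -1.700000 + 0.23·(-10.308346) = -4.070920
w(0.23) ≈ -4.0709

-4.0709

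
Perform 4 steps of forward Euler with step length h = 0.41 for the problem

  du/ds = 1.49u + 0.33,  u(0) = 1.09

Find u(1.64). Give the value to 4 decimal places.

Euler: u_{n+1} = u_n + h·f(s_n, u_n).
s=0.000000, u=1.090000: f=1.954100 → u ← 1.090000 + 0.41·1.954100 = 1.891181
s=0.410000, u=1.891181: f=3.147860 → u ← 1.891181 + 0.41·3.147860 = 3.181803
s=0.820000, u=3.181803: f=5.070887 → u ← 3.181803 + 0.41·5.070887 = 5.260867
s=1.230000, u=5.260867: f=8.168692 → u ← 5.260867 + 0.41·8.168692 = 8.610031
u(1.64) ≈ 8.6100

8.6100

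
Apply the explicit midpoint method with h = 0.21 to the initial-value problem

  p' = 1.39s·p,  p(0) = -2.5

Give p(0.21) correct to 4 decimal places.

Midpoint: k1 = f(s_n, p_n); k2 = f(s_n + h/2, p_n + (h/2)·k1); p_{n+1} = p_n + h·k2.
s=0.000000, p=-2.500000:
  k1 = f(0.000000, -2.500000) = 0.000000
  k2 = f(0.105000, -2.500000) = -0.364875
  p ← -2.500000 + 0.21·(-0.364875) = -2.576624
p(0.21) ≈ -2.5766

-2.5766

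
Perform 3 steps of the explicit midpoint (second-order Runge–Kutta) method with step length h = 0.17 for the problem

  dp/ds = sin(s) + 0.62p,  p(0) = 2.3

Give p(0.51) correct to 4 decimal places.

3.2939

Midpoint: k1 = f(s_n, p_n); k2 = f(s_n + h/2, p_n + (h/2)·k1); p_{n+1} = p_n + h·k2.
s=0.000000, p=2.300000:
  k1 = f(0.000000, 2.300000) = 1.426000
  k2 = f(0.085000, 2.421210) = 1.586048
  p ← 2.300000 + 0.17·1.586048 = 2.569628
s=0.170000, p=2.569628:
  k1 = f(0.170000, 2.569628) = 1.762352
  k2 = f(0.255000, 2.719428) = 1.938291
  p ← 2.569628 + 0.17·1.938291 = 2.899138
s=0.340000, p=2.899138:
  k1 = f(0.340000, 2.899138) = 2.130952
  k2 = f(0.425000, 3.080269) = 2.322087
  p ← 2.899138 + 0.17·2.322087 = 3.293892
p(0.51) ≈ 3.2939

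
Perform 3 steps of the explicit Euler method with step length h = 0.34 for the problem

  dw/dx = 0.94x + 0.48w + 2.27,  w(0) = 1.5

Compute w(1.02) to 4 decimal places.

Euler: w_{n+1} = w_n + h·f(x_n, w_n).
x=0.000000, w=1.500000: f=2.990000 → w ← 1.500000 + 0.34·2.990000 = 2.516600
x=0.340000, w=2.516600: f=3.797568 → w ← 2.516600 + 0.34·3.797568 = 3.807773
x=0.680000, w=3.807773: f=4.736931 → w ← 3.807773 + 0.34·4.736931 = 5.418330
w(1.02) ≈ 5.4183

5.4183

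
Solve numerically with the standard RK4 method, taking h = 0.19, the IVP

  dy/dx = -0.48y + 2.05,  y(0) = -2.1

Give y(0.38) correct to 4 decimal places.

RK4: k1 = f(x_n, y_n); k2 = f(x_n + h/2, y_n + (h/2)·k1); k3 = f(x_n + h/2, y_n + (h/2)·k2); k4 = f(x_n + h, y_n + h·k3); y_{n+1} = y_n + (h/6)·(k1 + 2k2 + 2k3 + k4).
x=0.000000, y=-2.100000:
  k1 = f(0.000000, -2.100000) = 3.058000
  k2 = f(0.095000, -1.809490) = 2.918555
  k3 = f(0.095000, -1.822737) = 2.924914
  k4 = f(0.190000, -1.544266) = 2.791248
  y ← -2.100000 + (0.19/6)·(k1 + 2k2 + 2k3 + k4) = -1.544687
x=0.190000, y=-1.544687:
  k1 = f(0.190000, -1.544687) = 2.791450
  k2 = f(0.285000, -1.279500) = 2.664160
  k3 = f(0.285000, -1.291592) = 2.669964
  k4 = f(0.380000, -1.037394) = 2.547949
  y ← -1.544687 + (0.19/6)·(k1 + 2k2 + 2k3 + k4) = -1.037779
y(0.38) ≈ -1.0378

-1.0378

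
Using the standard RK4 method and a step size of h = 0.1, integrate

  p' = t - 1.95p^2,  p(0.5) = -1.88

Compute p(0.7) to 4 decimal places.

-6.2905

RK4: k1 = f(t_n, p_n); k2 = f(t_n + h/2, p_n + (h/2)·k1); k3 = f(t_n + h/2, p_n + (h/2)·k2); k4 = f(t_n + h, p_n + h·k3); p_{n+1} = p_n + (h/6)·(k1 + 2k2 + 2k3 + k4).
t=0.500000, p=-1.880000:
  k1 = f(0.500000, -1.880000) = -6.392080
  k2 = f(0.550000, -2.199604) = -8.884603
  k3 = f(0.550000, -2.324230) = -9.983989
  k4 = f(0.600000, -2.878399) = -15.556102
  p ← -1.880000 + (0.1/6)·(k1 + 2k2 + 2k3 + k4) = -2.874756
t=0.600000, p=-2.874756:
  k1 = f(0.600000, -2.874756) = -15.515234
  k2 = f(0.650000, -3.650518) = -25.336246
  k3 = f(0.650000, -4.141568) = -32.797548
  k4 = f(0.700000, -6.154511) = -73.162108
  p ← -2.874756 + (0.1/6)·(k1 + 2k2 + 2k3 + k4) = -6.290505
p(0.7) ≈ -6.2905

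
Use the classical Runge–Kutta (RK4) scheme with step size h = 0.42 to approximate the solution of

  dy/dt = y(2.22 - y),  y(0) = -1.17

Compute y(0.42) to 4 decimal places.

-9.9416

RK4: k1 = f(t_n, y_n); k2 = f(t_n + h/2, y_n + (h/2)·k1); k3 = f(t_n + h/2, y_n + (h/2)·k2); k4 = f(t_n + h, y_n + h·k3); y_{n+1} = y_n + (h/6)·(k1 + 2k2 + 2k3 + k4).
t=0.000000, y=-1.170000:
  k1 = f(0.000000, -1.170000) = -3.966300
  k2 = f(0.210000, -2.002923) = -8.458190
  k3 = f(0.210000, -2.946220) = -15.220819
  k4 = f(0.420000, -7.562744) = -73.984390
  y ← -1.170000 + (0.42/6)·(k1 + 2k2 + 2k3 + k4) = -9.941610
y(0.42) ≈ -9.9416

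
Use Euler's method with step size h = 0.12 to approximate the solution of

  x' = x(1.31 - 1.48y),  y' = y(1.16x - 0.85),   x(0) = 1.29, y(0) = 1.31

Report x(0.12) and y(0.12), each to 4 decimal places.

1.1927, 1.4116

Euler on (x,y): x_{n+1} = x_n + h·x', y_{n+1} = y_n + h·y'.
0.000000: (1.290000, 1.310000); f=(-0.811152, 0.846784) → (1.192662, 1.411614)
(x(0.12), y(0.12)) ≈ (1.1927, 1.4116)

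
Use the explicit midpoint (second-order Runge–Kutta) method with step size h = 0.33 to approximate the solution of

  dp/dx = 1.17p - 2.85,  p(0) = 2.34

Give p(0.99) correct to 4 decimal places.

Midpoint: k1 = f(x_n, p_n); k2 = f(x_n + h/2, p_n + (h/2)·k1); p_{n+1} = p_n + h·k2.
x=0.000000, p=2.340000:
  k1 = f(0.000000, 2.340000) = -0.112200
  k2 = f(0.165000, 2.321487) = -0.133860
  p ← 2.340000 + 0.33·(-0.133860) = 2.295826
x=0.330000, p=2.295826:
  k1 = f(0.330000, 2.295826) = -0.163883
  k2 = f(0.495000, 2.268785) = -0.195521
  p ← 2.295826 + 0.33·(-0.195521) = 2.231304
x=0.660000, p=2.231304:
  k1 = f(0.660000, 2.231304) = -0.239374
  k2 = f(0.825000, 2.191807) = -0.285585
  p ← 2.231304 + 0.33·(-0.285585) = 2.137061
p(0.99) ≈ 2.1371

2.1371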